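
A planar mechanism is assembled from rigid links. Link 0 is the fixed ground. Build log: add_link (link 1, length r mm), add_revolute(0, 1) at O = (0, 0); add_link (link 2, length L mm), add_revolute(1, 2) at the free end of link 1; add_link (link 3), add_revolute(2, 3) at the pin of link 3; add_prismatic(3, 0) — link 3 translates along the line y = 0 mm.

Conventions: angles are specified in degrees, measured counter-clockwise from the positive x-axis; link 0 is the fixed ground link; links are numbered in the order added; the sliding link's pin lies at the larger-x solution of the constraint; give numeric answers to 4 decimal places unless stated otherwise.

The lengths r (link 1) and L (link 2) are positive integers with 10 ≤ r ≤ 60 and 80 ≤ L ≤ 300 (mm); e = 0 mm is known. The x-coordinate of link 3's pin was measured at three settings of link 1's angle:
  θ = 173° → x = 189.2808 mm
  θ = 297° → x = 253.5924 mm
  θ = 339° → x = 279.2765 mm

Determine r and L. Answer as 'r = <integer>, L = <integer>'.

constraint per measurement: (x − r cos θ)² + (r sin θ − e)² = L²
subtracting the θ₁ and θ₂ equations cancels the r² and L² terms:
r = (x₁² − x₂²) / (2[(x₁cos θ₁ + e sin θ₁) − (x₂cos θ₂ + e sin θ₂)]) = 47.0000 → r = 47
L² = (x₁ − r cos θ₁)² + (r sin θ₁ − e)² = 55695.9946 → L = 236.0000 → L = 236
check at θ₃=339°: x = 279.2765 (printed 279.2765) ✓

r = 47, L = 236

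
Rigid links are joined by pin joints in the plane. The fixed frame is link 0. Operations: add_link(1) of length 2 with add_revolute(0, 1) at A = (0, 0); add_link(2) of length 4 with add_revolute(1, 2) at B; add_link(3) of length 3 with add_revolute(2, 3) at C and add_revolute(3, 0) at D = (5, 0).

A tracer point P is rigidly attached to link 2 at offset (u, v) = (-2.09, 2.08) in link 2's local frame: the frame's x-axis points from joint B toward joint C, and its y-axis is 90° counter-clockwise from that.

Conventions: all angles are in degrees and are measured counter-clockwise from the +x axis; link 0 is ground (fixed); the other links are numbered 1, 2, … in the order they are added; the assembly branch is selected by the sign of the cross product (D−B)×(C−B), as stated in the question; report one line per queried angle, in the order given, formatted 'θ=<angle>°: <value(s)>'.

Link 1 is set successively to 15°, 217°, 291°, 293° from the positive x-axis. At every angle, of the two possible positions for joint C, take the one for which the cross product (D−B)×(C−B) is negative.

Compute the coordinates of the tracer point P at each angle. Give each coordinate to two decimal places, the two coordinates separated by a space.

A=(0,0), D=(5.00,0)
θ=15°: B = A + 2.00·(cos15°, sin15°) = (1.9319, 0.5176)
θ=15°: |BD| = 3.1115
θ=15°: circle(B,4.00) ∩ circle(D,3.00): a=2.6806, h=2.9689
θ=15°:   candidates: C₊=(5.0690,2.9992) cross=9.238; C₋=(4.0812,-2.8558) cross=-9.238
θ=15°:   branch - wants cross < 0 → take C=(4.0812,-2.8558) (cross=-9.238)
θ=15°: ex = (C−B)/|BC| = (0.5373,-0.8434); ey = (0.8434,0.5373)
θ=15°: P = B + -2.09·ex + 2.08·ey = (2.5630,3.3979)
θ=217°: B = A + 2.00·(cos217°, sin217°) = (-1.5973, -1.2036)
θ=217°: |BD| = 6.7062
θ=217°: circle(B,4.00) ∩ circle(D,3.00): a=3.8750, h=0.9922
θ=217°:   candidates: C₊=(2.0367,0.4679) cross=6.654; C₋=(2.3929,-1.4842) cross=-6.654
θ=217°:   branch - wants cross < 0 → take C=(2.3929,-1.4842) (cross=-6.654)
θ=217°: ex = (C−B)/|BC| = (0.9975,-0.0701); ey = (0.0701,0.9975)
θ=217°: P = B + -2.09·ex + 2.08·ey = (-3.5362,1.0179)
θ=291°: B = A + 2.00·(cos291°, sin291°) = (0.7167, -1.8672)
θ=291°: |BD| = 4.6725
θ=291°: circle(B,4.00) ∩ circle(D,3.00): a=3.0853, h=2.5457
θ=291°:   candidates: C₊=(2.5277,1.6994) cross=11.895; C₋=(4.5623,-2.9679) cross=-11.895
θ=291°:   branch - wants cross < 0 → take C=(4.5623,-2.9679) (cross=-11.895)
θ=291°: ex = (C−B)/|BC| = (0.9614,-0.2752); ey = (0.2752,0.9614)
θ=291°: P = B + -2.09·ex + 2.08·ey = (-0.7202,0.7077)
θ=293°: B = A + 2.00·(cos293°, sin293°) = (0.7815, -1.8410)
θ=293°: |BD| = 4.6028
θ=293°: circle(B,4.00) ∩ circle(D,3.00): a=3.0618, h=2.5740
θ=293°:   candidates: C₊=(2.5581,1.7428) cross=11.847; C₋=(4.6172,-2.9755) cross=-11.847
θ=293°:   branch - wants cross < 0 → take C=(4.6172,-2.9755) (cross=-11.847)
θ=293°: ex = (C−B)/|BC| = (0.9589,-0.2836); ey = (0.2836,0.9589)
θ=293°: P = B + -2.09·ex + 2.08·ey = (-0.6328,0.7463)

θ=15°: 2.56 3.40
θ=217°: -3.54 1.02
θ=291°: -0.72 0.71
θ=293°: -0.63 0.75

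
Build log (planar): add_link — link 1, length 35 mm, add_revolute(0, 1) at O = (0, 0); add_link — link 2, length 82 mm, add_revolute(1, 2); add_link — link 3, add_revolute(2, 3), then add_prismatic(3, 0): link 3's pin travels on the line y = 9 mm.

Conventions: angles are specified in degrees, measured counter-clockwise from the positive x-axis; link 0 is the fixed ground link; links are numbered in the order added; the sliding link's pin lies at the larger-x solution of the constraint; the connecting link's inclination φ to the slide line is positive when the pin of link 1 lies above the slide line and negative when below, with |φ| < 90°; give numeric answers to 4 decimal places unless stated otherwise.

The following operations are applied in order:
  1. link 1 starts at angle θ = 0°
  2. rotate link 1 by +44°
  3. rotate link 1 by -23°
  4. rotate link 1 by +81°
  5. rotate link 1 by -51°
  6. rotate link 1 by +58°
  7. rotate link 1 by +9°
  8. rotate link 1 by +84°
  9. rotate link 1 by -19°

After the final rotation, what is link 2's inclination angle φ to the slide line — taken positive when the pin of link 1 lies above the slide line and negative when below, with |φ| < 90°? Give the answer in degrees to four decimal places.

geometry: r = 35 mm, L = 82 mm, e = 9 mm; θ starts at 0°
rotate link 1 by +44°: θ ← 0° +44° = 44°
rotate link 1 by -23°: θ ← 44° -23° = 21°
rotate link 1 by +81°: θ ← 21° +81° = 102°
rotate link 1 by -51°: θ ← 102° -51° = 51°
rotate link 1 by +58°: θ ← 51° +58° = 109°
rotate link 1 by +9°: θ ← 109° +9° = 118°
rotate link 1 by +84°: θ ← 118° +84° = 202°
rotate link 1 by -19°: θ ← 202° -19° = 183°
h = r sin θ − e = -1.831758 − 9 = -10.831758
sin φ = h / L = -10.831758 / 82 = -0.13209462
φ = arcsin(-0.13209462) = -7.590649°

-7.5906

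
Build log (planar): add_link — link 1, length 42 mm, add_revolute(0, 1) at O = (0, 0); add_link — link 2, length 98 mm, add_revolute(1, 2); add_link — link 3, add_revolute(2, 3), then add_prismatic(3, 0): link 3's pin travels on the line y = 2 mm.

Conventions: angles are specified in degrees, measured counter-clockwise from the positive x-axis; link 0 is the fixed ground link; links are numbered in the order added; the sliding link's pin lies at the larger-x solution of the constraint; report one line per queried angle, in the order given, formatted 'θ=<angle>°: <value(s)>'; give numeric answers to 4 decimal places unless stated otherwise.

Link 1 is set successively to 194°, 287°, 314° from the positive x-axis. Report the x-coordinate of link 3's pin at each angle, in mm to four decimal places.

geometry: r = 42 mm, L = 98 mm, e = 2 mm
θ=194°: crank pin P = (r cos θ, r sin θ) = (-40.752421, -10.160720)
θ=194°: h = r sin θ − e = -10.160720 − 2 = -12.160720
θ=194°: x = r cos θ + √(L² − h²) = -40.752421 + 97.242567 = 56.490147
θ=287°: crank pin P = (r cos θ, r sin θ) = (12.279612, -40.164800)
θ=287°: h = r sin θ − e = -40.164800 − 2 = -42.164800
θ=287°: x = r cos θ + √(L² − h²) = 12.279612 + 88.465415 = 100.745027
θ=314°: crank pin P = (r cos θ, r sin θ) = (29.175652, -30.212272)
θ=314°: h = r sin θ − e = -30.212272 − 2 = -32.212272
θ=314°: x = r cos θ + √(L² − h²) = 29.175652 + 92.554684 = 121.730336

θ=194°: 56.4901
θ=287°: 100.7450
θ=314°: 121.7303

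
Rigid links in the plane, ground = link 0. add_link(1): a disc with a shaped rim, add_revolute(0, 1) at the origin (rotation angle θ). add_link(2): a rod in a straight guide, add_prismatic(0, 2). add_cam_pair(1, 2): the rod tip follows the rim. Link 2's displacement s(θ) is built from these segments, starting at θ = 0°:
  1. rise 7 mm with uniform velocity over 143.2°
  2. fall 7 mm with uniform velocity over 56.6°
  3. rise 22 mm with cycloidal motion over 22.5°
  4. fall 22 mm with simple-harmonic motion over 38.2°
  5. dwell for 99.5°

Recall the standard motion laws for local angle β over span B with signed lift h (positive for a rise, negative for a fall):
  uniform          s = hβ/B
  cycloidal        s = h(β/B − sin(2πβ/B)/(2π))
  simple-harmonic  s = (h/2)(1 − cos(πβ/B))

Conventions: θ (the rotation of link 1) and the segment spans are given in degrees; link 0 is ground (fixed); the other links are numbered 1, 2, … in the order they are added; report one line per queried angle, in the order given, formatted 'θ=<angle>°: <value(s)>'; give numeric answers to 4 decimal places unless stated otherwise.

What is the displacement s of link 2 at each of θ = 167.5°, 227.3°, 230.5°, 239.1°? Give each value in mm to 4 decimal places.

segment 1 (0° to 143.2°, uniform, h = 7) is passed completely: s = 0.0000 + (7) = 7.0000
θ = 167.5° falls in segment 2 (143.2° to 199.8°, uniform, h = -7): β = 167.5 − 143.2 = 24.3°, B = 56.6°; Δs = -7·24.3/56.6 = -3.0053; s = 7.0000 − 3.0053 = 3.9947
segment 2 (143.2° to 199.8°, uniform, h = -7) is passed completely: s = 7.0000 + (-7) = 0.0000
segment 3 (199.8° to 222.3°, cycloidal, h = 22) is passed completely: s = 0.0000 + (22) = 22.0000
θ = 227.3° falls in segment 4 (222.3° to 260.5°, simple-harmonic, h = -22): β = 227.3 − 222.3 = 5°, B = 38.2°; Δs = -22/2·(1 − cos(π·0.1309)) = -0.9170; s = 22.0000 − 0.9170 = 21.0830
θ = 230.5° falls in segment 4 (222.3° to 260.5°, simple-harmonic, h = -22): β = 230.5 − 222.3 = 8.2°, B = 38.2°; Δs = -22/2·(1 − cos(π·0.2147)) = -2.4079; s = 22.0000 − 2.4079 = 19.5921
θ = 239.1° falls in segment 4 (222.3° to 260.5°, simple-harmonic, h = -22): β = 239.1 − 222.3 = 16.8°, B = 38.2°; Δs = -22/2·(1 − cos(π·0.4398)) = -8.9317; s = 22.0000 − 8.9317 = 13.0683

θ=167.5°: 3.9947
θ=227.3°: 21.0830
θ=230.5°: 19.5921
θ=239.1°: 13.0683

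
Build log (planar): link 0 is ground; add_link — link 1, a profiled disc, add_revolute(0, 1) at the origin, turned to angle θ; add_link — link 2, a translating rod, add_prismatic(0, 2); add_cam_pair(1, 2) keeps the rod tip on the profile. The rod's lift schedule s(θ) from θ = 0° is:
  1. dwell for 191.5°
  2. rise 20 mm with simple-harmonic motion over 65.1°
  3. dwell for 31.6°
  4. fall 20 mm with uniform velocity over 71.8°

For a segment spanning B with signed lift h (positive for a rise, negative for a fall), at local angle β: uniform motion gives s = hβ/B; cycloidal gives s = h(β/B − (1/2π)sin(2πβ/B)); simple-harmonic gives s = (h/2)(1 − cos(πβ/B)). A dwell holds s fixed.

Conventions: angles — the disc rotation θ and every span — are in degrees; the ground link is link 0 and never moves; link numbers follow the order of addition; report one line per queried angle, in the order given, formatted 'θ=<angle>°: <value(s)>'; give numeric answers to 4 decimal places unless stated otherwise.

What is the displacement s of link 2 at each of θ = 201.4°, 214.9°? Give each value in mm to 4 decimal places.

seg 1 [0°–191.5°] dwell: s stays 0.0000
seg 2 [191.5°–256.6°] simple-harmonic, h=20: θ=201.4° here. β=9.9, B=65.1. 20/2·(1 − cos(π·0.1521)) = 1.1197 → s = 1.1197
seg 2 [191.5°–256.6°] simple-harmonic, h=20: θ=214.9° here. β=23.4, B=65.1. 20/2·(1 − cos(π·0.3594)) = 5.7265 → s = 5.7265

θ=201.4°: 1.1197
θ=214.9°: 5.7265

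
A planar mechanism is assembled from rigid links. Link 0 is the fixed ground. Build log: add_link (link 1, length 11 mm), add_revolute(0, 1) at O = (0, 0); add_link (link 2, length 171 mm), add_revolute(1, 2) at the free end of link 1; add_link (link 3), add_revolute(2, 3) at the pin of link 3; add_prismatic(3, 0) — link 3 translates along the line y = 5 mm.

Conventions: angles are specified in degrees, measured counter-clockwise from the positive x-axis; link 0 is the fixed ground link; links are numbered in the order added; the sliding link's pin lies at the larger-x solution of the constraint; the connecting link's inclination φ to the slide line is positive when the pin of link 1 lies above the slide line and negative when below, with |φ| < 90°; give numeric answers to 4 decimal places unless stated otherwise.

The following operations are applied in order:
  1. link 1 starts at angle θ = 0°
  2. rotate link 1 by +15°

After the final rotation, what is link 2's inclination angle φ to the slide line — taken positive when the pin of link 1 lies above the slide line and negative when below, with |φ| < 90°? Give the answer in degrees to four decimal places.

geometry: r = 11 mm, L = 171 mm, e = 5 mm; θ starts at 0°
rotate link 1 by +15°: θ ← 0° +15° = 15°
h = r sin θ − e = 2.847009 − 5 = -2.152991
sin φ = h / L = -2.152991 / 171 = -0.01259059
φ = arcsin(-0.01259059) = -0.721407°

-0.7214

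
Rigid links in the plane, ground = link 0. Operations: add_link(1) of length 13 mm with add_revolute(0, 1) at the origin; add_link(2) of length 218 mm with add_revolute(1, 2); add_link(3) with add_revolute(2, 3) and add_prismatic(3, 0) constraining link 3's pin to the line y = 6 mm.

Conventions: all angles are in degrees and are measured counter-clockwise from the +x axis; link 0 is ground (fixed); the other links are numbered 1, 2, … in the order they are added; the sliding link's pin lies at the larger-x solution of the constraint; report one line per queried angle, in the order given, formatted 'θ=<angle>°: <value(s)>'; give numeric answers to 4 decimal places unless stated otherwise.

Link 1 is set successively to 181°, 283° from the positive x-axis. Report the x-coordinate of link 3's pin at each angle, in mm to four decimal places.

geometry: r = 13 mm, L = 218 mm, e = 6 mm
θ=181°: crank pin P = (r cos θ, r sin θ) = (-12.998020, -0.226881)
θ=181°: h = r sin θ − e = -0.226881 − 6 = -6.226881
θ=181°: x = r cos θ + √(L² − h²) = -12.998020 + 217.911051 = 204.913031
θ=283°: crank pin P = (r cos θ, r sin θ) = (2.924364, -12.666811)
θ=283°: h = r sin θ − e = -12.666811 − 6 = -18.666811
θ=283°: x = r cos θ + √(L² − h²) = 2.924364 + 217.199333 = 220.123697

θ=181°: 204.9130
θ=283°: 220.1237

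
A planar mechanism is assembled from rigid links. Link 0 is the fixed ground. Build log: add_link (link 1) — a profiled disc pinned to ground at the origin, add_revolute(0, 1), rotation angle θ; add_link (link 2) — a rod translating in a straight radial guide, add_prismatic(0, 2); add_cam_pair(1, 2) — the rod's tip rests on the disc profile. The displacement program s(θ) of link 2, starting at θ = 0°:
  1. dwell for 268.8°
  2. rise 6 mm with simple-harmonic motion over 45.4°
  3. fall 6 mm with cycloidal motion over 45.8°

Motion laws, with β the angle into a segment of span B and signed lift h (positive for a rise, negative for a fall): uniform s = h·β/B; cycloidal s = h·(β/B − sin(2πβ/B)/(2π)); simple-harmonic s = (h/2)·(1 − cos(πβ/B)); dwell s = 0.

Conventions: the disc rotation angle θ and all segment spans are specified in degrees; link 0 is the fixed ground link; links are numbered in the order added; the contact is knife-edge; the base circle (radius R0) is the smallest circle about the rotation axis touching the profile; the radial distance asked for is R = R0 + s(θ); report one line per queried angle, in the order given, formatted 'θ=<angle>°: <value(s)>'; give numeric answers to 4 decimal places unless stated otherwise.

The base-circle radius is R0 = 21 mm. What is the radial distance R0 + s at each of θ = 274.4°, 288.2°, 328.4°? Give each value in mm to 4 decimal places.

seg 1 [0°–268.8°] dwell: s stays 0.0000
seg 2 [268.8°–314.2°] simple-harmonic, h=6: θ=274.4° here. β=5.6, B=45.4. 6/2·(1 − cos(π·0.1233)) = 0.2224 → s = 0.2224
seg 2 [268.8°–314.2°] simple-harmonic, h=6: θ=288.2° here. β=19.4, B=45.4. 6/2·(1 − cos(π·0.4273)) = 2.3209 → s = 2.3209
seg 2 [268.8°–314.2°] simple-harmonic, h=6: full span → s += 6 → s = 6.0000
seg 3 [314.2°–360°] cycloidal, h=-6: θ=328.4° here. β=14.2, B=45.8. -6·(0.3100 − sin(2π·0.3100)/(2π)) = -0.9725 → s = 5.0275
θ=274.4°: R = R0 + s = 21 + 0.2224 = 21.2224
θ=288.2°: R = R0 + s = 21 + 2.3209 = 23.3209
θ=328.4°: R = R0 + s = 21 + 5.0275 = 26.0275

θ=274.4°: 21.2224
θ=288.2°: 23.3209
θ=328.4°: 26.0275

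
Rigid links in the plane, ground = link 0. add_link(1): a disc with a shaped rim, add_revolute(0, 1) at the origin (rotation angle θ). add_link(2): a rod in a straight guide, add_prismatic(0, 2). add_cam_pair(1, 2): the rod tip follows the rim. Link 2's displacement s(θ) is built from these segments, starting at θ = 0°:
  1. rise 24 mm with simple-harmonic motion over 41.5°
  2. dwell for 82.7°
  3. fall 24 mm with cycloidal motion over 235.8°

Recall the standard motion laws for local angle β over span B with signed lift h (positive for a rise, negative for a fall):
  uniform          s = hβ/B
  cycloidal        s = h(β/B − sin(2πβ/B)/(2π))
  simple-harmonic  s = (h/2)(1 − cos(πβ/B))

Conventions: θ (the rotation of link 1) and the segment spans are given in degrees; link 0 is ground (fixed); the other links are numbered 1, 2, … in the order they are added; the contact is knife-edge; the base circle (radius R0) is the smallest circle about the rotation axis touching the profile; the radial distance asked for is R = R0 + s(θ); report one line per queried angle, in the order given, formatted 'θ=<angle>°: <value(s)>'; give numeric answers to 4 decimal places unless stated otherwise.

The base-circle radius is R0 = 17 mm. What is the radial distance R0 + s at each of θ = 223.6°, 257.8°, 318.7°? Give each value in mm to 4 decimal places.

segment 1 (0° to 41.5°, simple-harmonic, h = 24) is passed completely: s = 0.0000 + (24) = 24.0000
segment 2 (41.5° to 124.2°, dwell): s unchanged at 24.0000
θ = 223.6° falls in segment 3 (124.2° to 360°, cycloidal, h = -24): β = 223.6 − 124.2 = 99.4°, B = 235.8°; Δs = -24·(0.4215 − sin(2π·0.4215)/(2π)) = -8.3094; s = 24.0000 − 8.3094 = 15.6906
θ = 257.8° falls in segment 3 (124.2° to 360°, cycloidal, h = -24): β = 257.8 − 124.2 = 133.6°, B = 235.8°; Δs = -24·(0.5666 − sin(2π·0.5666)/(2π)) = -15.1497; s = 24.0000 − 15.1497 = 8.8503
θ = 318.7° falls in segment 3 (124.2° to 360°, cycloidal, h = -24): β = 318.7 − 124.2 = 194.5°, B = 235.8°; Δs = -24·(0.8249 − sin(2π·0.8249)/(2π)) = -23.2014; s = 24.0000 − 23.2014 = 0.7986
θ=223.6°: R = R0 + s = 17 + 15.6906 = 32.6906
θ=257.8°: R = R0 + s = 17 + 8.8503 = 25.8503
θ=318.7°: R = R0 + s = 17 + 0.7986 = 17.7986

θ=223.6°: 32.6906
θ=257.8°: 25.8503
θ=318.7°: 17.7986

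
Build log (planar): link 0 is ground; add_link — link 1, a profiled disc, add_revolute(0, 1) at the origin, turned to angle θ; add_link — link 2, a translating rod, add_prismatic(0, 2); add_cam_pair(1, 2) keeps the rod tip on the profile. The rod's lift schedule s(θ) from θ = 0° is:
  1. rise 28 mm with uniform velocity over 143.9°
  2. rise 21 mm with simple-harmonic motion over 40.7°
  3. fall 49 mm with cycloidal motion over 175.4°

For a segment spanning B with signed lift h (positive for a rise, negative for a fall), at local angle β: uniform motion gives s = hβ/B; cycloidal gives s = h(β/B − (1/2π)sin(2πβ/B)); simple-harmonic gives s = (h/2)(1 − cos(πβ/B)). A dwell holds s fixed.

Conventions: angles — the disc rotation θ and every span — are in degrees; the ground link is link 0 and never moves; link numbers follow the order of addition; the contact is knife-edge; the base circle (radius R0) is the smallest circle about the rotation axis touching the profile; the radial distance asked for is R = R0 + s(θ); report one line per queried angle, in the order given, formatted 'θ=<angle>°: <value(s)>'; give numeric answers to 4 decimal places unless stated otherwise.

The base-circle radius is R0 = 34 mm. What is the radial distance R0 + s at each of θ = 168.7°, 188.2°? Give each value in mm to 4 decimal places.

seg 1 [0°–143.9°] uniform, h=28: full span → s += 28 → s = 28.0000
seg 2 [143.9°–184.6°] simple-harmonic, h=21: θ=168.7° here. β=24.8, B=40.7. 21/2·(1 − cos(π·0.6093)) = 14.0362 → s = 42.0362
seg 2 [143.9°–184.6°] simple-harmonic, h=21: full span → s += 21 → s = 49.0000
seg 3 [184.6°–360°] cycloidal, h=-49: θ=188.2° here. β=3.6, B=175.4. -49·(0.0205 − sin(2π·0.0205)/(2π)) = -0.0028 → s = 48.9972
θ=168.7°: R = R0 + s = 34 + 42.0362 = 76.0362
θ=188.2°: R = R0 + s = 34 + 48.9972 = 82.9972

θ=168.7°: 76.0362
θ=188.2°: 82.9972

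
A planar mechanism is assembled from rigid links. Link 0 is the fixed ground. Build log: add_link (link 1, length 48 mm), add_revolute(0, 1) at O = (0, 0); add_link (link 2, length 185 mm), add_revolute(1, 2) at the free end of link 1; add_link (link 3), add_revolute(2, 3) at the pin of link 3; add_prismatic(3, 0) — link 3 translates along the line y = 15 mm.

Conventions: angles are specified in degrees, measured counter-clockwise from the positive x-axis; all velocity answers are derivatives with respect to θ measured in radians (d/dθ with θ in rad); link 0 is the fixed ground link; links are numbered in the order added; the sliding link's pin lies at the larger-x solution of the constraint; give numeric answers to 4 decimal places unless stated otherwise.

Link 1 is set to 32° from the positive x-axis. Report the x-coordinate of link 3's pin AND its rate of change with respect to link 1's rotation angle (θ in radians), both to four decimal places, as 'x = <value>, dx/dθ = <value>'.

geometry: r = 48 mm, L = 185 mm, e = 15 mm
crank pin P = (r cos θ, r sin θ) = (40.706309, 25.436125)
h = r sin θ − e = 25.436125 − 15 = 10.436125
x = r cos θ + √(L² − h²) = 40.706309 + 184.705407 = 225.411715
dx/dθ = −r sin θ − h·r cos θ/√(L² − h²) (θ in radians; h = 10.436125) = -27.736090

x = 225.4117, dx/dθ = -27.7361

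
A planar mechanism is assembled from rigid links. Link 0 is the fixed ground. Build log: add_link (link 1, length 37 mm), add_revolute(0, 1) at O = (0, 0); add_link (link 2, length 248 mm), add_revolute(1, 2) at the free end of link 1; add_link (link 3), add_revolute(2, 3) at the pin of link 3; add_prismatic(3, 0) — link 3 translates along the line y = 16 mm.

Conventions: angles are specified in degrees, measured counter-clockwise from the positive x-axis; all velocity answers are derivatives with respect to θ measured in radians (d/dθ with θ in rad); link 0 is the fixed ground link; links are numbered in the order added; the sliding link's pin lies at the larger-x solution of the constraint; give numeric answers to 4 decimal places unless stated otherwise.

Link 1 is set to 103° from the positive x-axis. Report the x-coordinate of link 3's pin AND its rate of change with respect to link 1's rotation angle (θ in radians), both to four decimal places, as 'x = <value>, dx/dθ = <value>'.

geometry: r = 37 mm, L = 248 mm, e = 16 mm
crank pin P = (r cos θ, r sin θ) = (-8.323189, 36.051692)
h = r sin θ − e = 36.051692 − 16 = 20.051692
x = r cos θ + √(L² − h²) = -8.323189 + 247.188045 = 238.864856
dx/dθ = −r sin θ − h·r cos θ/√(L² − h²) (θ in radians; h = 20.051692) = -35.376522

x = 238.8649, dx/dθ = -35.3765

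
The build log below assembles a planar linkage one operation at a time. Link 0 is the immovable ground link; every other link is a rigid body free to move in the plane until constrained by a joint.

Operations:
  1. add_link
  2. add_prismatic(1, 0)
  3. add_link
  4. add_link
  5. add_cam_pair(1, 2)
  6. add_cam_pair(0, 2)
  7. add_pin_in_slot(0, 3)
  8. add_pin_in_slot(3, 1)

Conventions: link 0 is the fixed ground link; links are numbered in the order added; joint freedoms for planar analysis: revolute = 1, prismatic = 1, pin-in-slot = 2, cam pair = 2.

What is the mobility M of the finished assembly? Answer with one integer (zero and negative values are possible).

link 0 = ground. State L|J1|J2 = 1|0|0
+link1  2|0|0
P(1,0) f=1→J1  2|1|0
+link2  3|1|0
+link3  4|1|0
C(1,2) f=2→J2  4|1|1
C(0,2) f=2→J2  4|1|2
PS(0,3) f=2→J2  4|1|3
PS(3,1) f=2→J2  4|1|4
M = 3(4−1)−2·1−4 = 9−2−4 = 3

M = 3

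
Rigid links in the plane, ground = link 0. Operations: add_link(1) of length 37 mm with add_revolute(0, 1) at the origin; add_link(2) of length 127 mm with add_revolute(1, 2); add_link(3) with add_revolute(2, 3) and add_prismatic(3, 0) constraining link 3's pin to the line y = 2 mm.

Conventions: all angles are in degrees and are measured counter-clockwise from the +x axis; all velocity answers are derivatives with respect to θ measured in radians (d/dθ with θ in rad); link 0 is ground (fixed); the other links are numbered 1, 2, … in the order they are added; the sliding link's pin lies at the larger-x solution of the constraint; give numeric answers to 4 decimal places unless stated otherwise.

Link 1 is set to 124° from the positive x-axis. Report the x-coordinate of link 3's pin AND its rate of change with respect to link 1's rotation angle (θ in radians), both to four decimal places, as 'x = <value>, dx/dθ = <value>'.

geometry: r = 37 mm, L = 127 mm, e = 2 mm
crank pin P = (r cos θ, r sin θ) = (-20.690137, 30.674390)
h = r sin θ − e = 30.674390 − 2 = 28.674390
x = r cos θ + √(L² − h²) = -20.690137 + 123.720570 = 103.030432
dx/dθ = −r sin θ − h·r cos θ/√(L² − h²) (θ in radians; h = 28.674390) = -25.879092

x = 103.0304, dx/dθ = -25.8791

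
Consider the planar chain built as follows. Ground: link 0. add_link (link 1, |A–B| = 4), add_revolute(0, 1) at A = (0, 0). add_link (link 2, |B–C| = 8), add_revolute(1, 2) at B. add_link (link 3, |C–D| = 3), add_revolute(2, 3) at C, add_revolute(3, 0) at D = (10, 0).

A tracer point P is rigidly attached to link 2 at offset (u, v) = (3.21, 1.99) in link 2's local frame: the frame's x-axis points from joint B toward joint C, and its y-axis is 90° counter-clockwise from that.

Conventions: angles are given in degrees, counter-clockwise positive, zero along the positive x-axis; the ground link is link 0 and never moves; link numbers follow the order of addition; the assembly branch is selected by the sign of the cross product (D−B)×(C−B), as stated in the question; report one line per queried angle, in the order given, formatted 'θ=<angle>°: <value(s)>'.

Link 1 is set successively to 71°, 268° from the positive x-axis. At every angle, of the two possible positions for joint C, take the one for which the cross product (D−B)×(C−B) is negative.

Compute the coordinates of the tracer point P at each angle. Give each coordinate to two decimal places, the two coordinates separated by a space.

A=(0,0), D=(10.00,0)
θ=71°: B = A + 4.00·(cos71°, sin71°) = (1.3023, 3.7821)
θ=71°: |BD| = 9.4844
θ=71°: circle(B,8.00) ∩ circle(D,3.00): a=7.6417, h=2.3673
θ=71°:   candidates: C₊=(9.2541,2.9058) cross=22.453; C₋=(7.3661,-1.4362) cross=-22.453
θ=71°:   branch - wants cross < 0 → take C=(7.3661,-1.4362) (cross=-22.453)
θ=71°: ex = (C−B)/|BC| = (0.7580,-0.6523); ey = (0.6523,0.7580)
θ=71°: P = B + 3.21·ex + 1.99·ey = (5.0334,3.1966)
θ=268°: B = A + 4.00·(cos268°, sin268°) = (-0.1396, -3.9976)
θ=268°: |BD| = 10.8992
θ=268°: circle(B,8.00) ∩ circle(D,3.00): a=7.9727, h=0.6602
θ=268°:   candidates: C₊=(7.0354,-0.4592) cross=7.195; C₋=(7.5196,-1.6875) cross=-7.195
θ=268°:   branch - wants cross < 0 → take C=(7.5196,-1.6875) (cross=-7.195)
θ=268°: ex = (C−B)/|BC| = (0.9574,0.2888); ey = (-0.2888,0.9574)
θ=268°: P = B + 3.21·ex + 1.99·ey = (2.3590,-1.1654)

θ=71°: 5.03 3.20
θ=268°: 2.36 -1.17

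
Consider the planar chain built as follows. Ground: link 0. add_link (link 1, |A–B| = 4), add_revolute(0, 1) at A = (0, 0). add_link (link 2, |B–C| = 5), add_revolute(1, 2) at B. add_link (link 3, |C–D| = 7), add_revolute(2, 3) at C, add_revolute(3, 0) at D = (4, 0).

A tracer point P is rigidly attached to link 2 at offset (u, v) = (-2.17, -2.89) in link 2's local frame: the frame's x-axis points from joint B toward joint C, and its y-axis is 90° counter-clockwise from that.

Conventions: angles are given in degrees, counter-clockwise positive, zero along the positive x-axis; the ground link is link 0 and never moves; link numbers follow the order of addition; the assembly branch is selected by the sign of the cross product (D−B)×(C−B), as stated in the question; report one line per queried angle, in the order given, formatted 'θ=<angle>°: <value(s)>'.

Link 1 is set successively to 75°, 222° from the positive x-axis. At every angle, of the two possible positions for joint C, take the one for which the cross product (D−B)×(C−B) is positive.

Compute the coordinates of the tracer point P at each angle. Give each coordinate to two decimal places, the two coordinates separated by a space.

A=(0,0), D=(4.00,0)
θ=75°: B = A + 4.00·(cos75°, sin75°) = (1.0353, 3.8637)
θ=75°: |BD| = 4.8701
θ=75°: circle(B,5.00) ∩ circle(D,7.00): a=-0.0290, h=4.9999
θ=75°:   candidates: C₊=(4.9843,6.9304) cross=24.350; C₋=(-2.9491,0.8429) cross=-24.350
θ=75°:   branch + wants cross > 0 → take C=(4.9843,6.9304) (cross=24.350)
θ=75°: ex = (C−B)/|BC| = (0.7898,0.6133); ey = (-0.6133,0.7898)
θ=75°: P = B + -2.17·ex + -2.89·ey = (1.0940,0.2502)
θ=222°: B = A + 4.00·(cos222°, sin222°) = (-2.9726, -2.6765)
θ=222°: |BD| = 7.4686
θ=222°: circle(B,5.00) ∩ circle(D,7.00): a=2.1276, h=4.5247
θ=222°:   candidates: C₊=(-2.6078,2.3102) cross=33.794; C₋=(0.6352,-6.1383) cross=-33.794
θ=222°:   branch + wants cross > 0 → take C=(-2.6078,2.3102) (cross=33.794)
θ=222°: ex = (C−B)/|BC| = (0.0730,0.9973); ey = (-0.9973,0.0730)
θ=222°: P = B + -2.17·ex + -2.89·ey = (-0.2486,-5.0516)

θ=75°: 1.09 0.25
θ=222°: -0.25 -5.05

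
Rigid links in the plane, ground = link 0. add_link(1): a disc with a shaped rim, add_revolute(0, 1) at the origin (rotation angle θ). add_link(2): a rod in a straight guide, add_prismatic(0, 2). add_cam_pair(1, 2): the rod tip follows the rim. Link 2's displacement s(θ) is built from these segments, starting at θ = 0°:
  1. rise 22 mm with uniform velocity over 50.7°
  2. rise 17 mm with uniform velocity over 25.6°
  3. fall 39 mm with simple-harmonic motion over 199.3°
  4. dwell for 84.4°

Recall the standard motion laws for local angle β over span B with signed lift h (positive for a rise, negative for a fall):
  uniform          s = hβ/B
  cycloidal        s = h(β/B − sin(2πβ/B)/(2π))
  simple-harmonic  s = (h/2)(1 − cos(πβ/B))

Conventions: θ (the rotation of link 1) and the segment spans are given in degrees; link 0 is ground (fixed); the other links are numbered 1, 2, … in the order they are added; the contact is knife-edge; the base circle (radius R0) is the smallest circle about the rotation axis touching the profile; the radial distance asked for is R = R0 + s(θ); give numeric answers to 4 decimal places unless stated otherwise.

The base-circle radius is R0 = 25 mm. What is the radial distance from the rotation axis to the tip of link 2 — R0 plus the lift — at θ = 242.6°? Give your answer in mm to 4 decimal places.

segment 1 (0° to 50.7°, uniform, h = 22) is passed completely: s = 0.0000 + (22) = 22.0000
segment 2 (50.7° to 76.3°, uniform, h = 17) is passed completely: s = 22.0000 + (17) = 39.0000
θ = 242.6° falls in segment 3 (76.3° to 275.6°, simple-harmonic, h = -39): β = 242.6 − 76.3 = 166.3°, B = 199.3°; Δs = -39/2·(1 − cos(π·0.8344)) = -36.4207; s = 39.0000 − 36.4207 = 2.5793
R = R0 + s = 25 + 2.5793 = 27.5793

27.5793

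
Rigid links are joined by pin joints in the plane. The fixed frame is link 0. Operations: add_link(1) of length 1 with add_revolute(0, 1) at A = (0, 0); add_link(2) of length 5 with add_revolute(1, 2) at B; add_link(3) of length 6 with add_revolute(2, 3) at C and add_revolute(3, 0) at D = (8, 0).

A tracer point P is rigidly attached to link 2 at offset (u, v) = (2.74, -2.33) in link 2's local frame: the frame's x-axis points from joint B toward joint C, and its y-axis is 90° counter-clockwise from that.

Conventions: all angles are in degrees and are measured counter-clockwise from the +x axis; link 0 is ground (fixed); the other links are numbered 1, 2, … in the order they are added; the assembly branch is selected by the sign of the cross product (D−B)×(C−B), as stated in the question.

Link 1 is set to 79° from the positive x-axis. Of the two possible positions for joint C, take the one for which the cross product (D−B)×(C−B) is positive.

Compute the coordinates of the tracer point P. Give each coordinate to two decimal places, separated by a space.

A=(0,0), D=(8.00,0)
B = A + 1.00·(cos79°, sin79°) = (0.1908, 0.9816)
|BD| = 7.8706
circle(B,5.00) ∩ circle(D,6.00): a=3.2365, h=3.8112
  candidates: C₊=(3.8774,4.3594) cross=29.996; C₋=(2.9267,-3.2034) cross=-29.996
  branch + wants cross > 0 → take C=(3.8774,4.3594) (cross=29.996)
ex = (C−B)/|BC| = (0.7373,0.6755); ey = (-0.6755,0.7373)
P = B + 2.74·ex + -2.33·ey = (3.7851,1.1147)

3.79 1.11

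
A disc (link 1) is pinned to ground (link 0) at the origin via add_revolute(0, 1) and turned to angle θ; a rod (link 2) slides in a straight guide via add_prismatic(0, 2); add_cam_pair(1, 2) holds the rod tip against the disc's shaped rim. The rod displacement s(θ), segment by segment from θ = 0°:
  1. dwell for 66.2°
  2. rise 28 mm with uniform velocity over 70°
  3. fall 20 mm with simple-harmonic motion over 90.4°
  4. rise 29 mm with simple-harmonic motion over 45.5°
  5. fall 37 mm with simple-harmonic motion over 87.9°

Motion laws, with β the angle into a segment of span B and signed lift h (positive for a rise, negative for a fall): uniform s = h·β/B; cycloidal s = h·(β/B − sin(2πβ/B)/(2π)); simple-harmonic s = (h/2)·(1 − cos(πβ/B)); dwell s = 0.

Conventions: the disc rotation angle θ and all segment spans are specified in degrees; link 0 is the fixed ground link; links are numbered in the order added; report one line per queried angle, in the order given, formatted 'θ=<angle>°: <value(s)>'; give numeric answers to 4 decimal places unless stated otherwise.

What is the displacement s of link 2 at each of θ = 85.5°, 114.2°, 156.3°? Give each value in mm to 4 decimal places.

segment 1 (0° to 66.2°, dwell): s unchanged at 0.0000
θ = 85.5° falls in segment 2 (66.2° to 136.2°, uniform, h = 28): β = 85.5 − 66.2 = 19.3°, B = 70°; Δs = 28·19.3/70 = 7.7200; s = 0.0000 + 7.7200 = 7.7200
θ = 114.2° falls in segment 2 (66.2° to 136.2°, uniform, h = 28): β = 114.2 − 66.2 = 48°, B = 70°; Δs = 28·48/70 = 19.2000; s = 0.0000 + 19.2000 = 19.2000
segment 2 (66.2° to 136.2°, uniform, h = 28) is passed completely: s = 0.0000 + (28) = 28.0000
θ = 156.3° falls in segment 3 (136.2° to 226.6°, simple-harmonic, h = -20): β = 156.3 − 136.2 = 20.1°, B = 90.4°; Δs = -20/2·(1 − cos(π·0.2223)) = -2.3420; s = 28.0000 − 2.3420 = 25.6580

θ=85.5°: 7.7200
θ=114.2°: 19.2000
θ=156.3°: 25.6580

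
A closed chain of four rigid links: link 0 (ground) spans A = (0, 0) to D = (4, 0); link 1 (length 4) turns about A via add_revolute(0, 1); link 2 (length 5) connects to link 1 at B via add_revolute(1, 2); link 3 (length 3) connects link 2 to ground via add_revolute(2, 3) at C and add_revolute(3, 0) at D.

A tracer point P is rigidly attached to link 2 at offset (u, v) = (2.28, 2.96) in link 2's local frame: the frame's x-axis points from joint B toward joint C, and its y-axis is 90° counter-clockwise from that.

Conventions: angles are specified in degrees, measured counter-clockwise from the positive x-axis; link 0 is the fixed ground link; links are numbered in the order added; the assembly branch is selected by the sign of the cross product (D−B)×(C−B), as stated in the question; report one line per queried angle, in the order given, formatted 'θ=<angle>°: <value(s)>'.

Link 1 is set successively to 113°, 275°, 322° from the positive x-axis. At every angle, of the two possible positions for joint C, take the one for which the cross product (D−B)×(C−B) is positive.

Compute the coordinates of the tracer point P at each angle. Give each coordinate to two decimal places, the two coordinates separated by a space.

A=(0,0), D=(4.00,0)
θ=113°: B = A + 4.00·(cos113°, sin113°) = (-1.5629, 3.6820)
θ=113°: |BD| = 6.6711
θ=113°: circle(B,5.00) ∩ circle(D,3.00): a=4.5347, h=2.1062
θ=113°:   candidates: C₊=(3.3810,2.9355) cross=14.051; C₋=(1.0561,-0.5772) cross=-14.051
θ=113°:   branch + wants cross > 0 → take C=(3.3810,2.9355) (cross=14.051)
θ=113°: ex = (C−B)/|BC| = (0.9888,-0.1493); ey = (0.1493,0.9888)
θ=113°: P = B + 2.28·ex + 2.96·ey = (1.1335,6.2684)
θ=275°: B = A + 4.00·(cos275°, sin275°) = (0.3486, -3.9848)
θ=275°: |BD| = 5.4047
θ=275°: circle(B,5.00) ∩ circle(D,3.00): a=4.1825, h=2.7398
θ=275°:   candidates: C₊=(1.1543,0.9499) cross=14.808; C₋=(5.1943,-2.7520) cross=-14.808
θ=275°:   branch + wants cross > 0 → take C=(1.1543,0.9499) (cross=14.808)
θ=275°: ex = (C−B)/|BC| = (0.1611,0.9869); ey = (-0.9869,0.1611)
θ=275°: P = B + 2.28·ex + 2.96·ey = (-2.2053,-1.2576)
θ=322°: B = A + 4.00·(cos322°, sin322°) = (3.1520, -2.4626)
θ=322°: |BD| = 2.6045
θ=322°: circle(B,5.00) ∩ circle(D,3.00): a=4.3738, h=2.4227
θ=322°:   candidates: C₊=(2.2853,2.4617) cross=6.310; C₋=(6.8668,0.8841) cross=-6.310
θ=322°:   branch + wants cross > 0 → take C=(2.2853,2.4617) (cross=6.310)
θ=322°: ex = (C−B)/|BC| = (-0.1734,0.9849); ey = (-0.9849,-0.1734)
θ=322°: P = B + 2.28·ex + 2.96·ey = (-0.1584,-0.7303)

θ=113°: 1.13 6.27
θ=275°: -2.21 -1.26
θ=322°: -0.16 -0.73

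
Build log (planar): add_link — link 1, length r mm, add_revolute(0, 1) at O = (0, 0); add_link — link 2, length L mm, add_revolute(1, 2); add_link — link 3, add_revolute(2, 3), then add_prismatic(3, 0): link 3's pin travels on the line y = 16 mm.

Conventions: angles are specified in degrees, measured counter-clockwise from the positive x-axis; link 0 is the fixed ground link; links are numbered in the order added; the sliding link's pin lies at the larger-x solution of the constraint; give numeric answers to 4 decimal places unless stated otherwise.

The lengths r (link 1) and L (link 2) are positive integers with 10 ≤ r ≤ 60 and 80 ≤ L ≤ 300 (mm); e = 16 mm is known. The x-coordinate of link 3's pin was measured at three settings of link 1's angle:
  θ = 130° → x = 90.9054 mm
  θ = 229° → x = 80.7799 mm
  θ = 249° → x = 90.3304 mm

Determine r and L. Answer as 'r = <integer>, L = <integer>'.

constraint per measurement: (x − r cos θ)² + (r sin θ − e)² = L²
subtracting the θ₁ and θ₂ equations cancels the r² and L² terms:
r = (x₁² − x₂²) / (2[(x₁cos θ₁ + e sin θ₁) − (x₂cos θ₂ + e sin θ₂)]) = 46.0002 → r = 46
L² = (x₁ − r cos θ₁)² + (r sin θ₁ − e)² = 14883.9979 → L = 122.0000 → L = 122
check at θ₃=249°: x = 90.3304 (printed 90.3304) ✓

r = 46, L = 122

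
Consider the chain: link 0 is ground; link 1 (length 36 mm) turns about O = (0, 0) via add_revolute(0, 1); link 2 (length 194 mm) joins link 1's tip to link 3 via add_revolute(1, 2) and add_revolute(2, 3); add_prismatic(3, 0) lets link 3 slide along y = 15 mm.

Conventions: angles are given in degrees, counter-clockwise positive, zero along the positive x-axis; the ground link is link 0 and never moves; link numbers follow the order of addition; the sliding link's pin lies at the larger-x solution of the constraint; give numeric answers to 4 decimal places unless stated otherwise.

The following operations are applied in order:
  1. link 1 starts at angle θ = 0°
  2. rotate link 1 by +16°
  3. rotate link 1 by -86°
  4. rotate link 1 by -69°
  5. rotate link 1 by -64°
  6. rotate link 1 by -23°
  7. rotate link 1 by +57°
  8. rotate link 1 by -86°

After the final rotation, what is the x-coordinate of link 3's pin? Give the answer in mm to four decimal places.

geometry: r = 36 mm, L = 194 mm, e = 15 mm; θ starts at 0°
rotate link 1 by +16°: θ ← 0° +16° = 16°
rotate link 1 by -86°: θ ← 16° -86° = -70°
rotate link 1 by -69°: θ ← -70° -69° = -139°
rotate link 1 by -64°: θ ← -139° -64° = -203°
rotate link 1 by -23°: θ ← -203° -23° = -226°
rotate link 1 by +57°: θ ← -226° +57° = -169°
rotate link 1 by -86°: θ ← -169° -86° = -255°
crank pin P = (r cos θ, r sin θ) = (-9.317486, 34.773330)
h = r sin θ − e = 34.773330 − 15 = 19.773330
x = r cos θ + √(L² − h²) = -9.317486 + 192.989677 = 183.672191

183.6722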